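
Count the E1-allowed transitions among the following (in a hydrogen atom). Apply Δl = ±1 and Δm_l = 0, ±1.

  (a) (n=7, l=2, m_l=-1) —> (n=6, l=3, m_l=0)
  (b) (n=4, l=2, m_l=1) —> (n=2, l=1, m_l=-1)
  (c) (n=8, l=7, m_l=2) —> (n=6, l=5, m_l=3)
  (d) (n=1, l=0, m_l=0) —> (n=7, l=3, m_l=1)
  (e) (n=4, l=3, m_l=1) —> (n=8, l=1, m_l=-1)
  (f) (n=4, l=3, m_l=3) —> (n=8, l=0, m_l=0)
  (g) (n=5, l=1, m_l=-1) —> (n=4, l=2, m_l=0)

2

(a) allowed
(b) forbidden — Δm_l = -2 (E1 requires Δm_l = 0, ±1)
(c) forbidden — Δl = -2 (E1 requires Δl = ±1)
(d) forbidden — Δl = +3 (E1 requires Δl = ±1)
(e) forbidden — Δl = -2 (E1 requires Δl = ±1); Δm_l = -2 (E1 requires Δm_l = 0, ±1)
(f) forbidden — Δl = -3 (E1 requires Δl = ±1); Δm_l = -3 (E1 requires Δm_l = 0, ±1)
(g) allowed
Total allowed: 2 of 7.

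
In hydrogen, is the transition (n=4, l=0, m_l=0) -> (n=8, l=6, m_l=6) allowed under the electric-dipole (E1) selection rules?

l: 0 → 6 (Δl = +6). Δl = ±1 fails.
m_l: 0 → 6 (Δm_l = +6). |Δm_l| ≤ 1 fails.
The transition is electric-dipole forbidden.

forbidden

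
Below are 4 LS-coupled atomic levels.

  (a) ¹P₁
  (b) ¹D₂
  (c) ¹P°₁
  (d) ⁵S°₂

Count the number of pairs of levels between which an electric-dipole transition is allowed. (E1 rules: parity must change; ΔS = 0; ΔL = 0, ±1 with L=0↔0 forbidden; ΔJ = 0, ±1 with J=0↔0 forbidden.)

2

(a)–(b): forbidden (parity).
(a)–(c): allowed.
(a)–(d): forbidden (ΔS).
(b)–(c): allowed.
(b)–(d): forbidden (ΔS, ΔL).
(c)–(d): forbidden (parity, ΔS).
Allowed pairs: 2 of 6.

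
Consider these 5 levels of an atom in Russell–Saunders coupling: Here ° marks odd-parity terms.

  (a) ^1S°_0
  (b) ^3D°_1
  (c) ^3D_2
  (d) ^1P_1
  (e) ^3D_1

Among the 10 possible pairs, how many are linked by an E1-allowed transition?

(a)–(b): forbidden (parity, ΔS, ΔL).
(a)–(c): forbidden (ΔS, ΔL, ΔJ).
(a)–(d): allowed.
(a)–(e): forbidden (ΔS, ΔL).
(b)–(c): allowed.
(b)–(d): forbidden (ΔS).
(b)–(e): allowed.
(c)–(d): forbidden (parity, ΔS).
(c)–(e): forbidden (parity).
(d)–(e): forbidden (parity, ΔS).
Allowed pairs: 3 of 10.

3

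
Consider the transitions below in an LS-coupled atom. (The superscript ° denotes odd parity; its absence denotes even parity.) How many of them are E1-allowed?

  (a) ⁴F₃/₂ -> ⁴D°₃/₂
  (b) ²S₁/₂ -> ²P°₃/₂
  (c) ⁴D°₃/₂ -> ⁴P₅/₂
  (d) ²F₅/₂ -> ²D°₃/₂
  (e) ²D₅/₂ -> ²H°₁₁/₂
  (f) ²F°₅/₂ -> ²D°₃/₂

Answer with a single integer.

(a) allowed
(b) allowed
(c) allowed
(d) allowed
(e) forbidden (ΔL, ΔJ fail)
(f) forbidden (parity fails)
Total allowed: 4 of 6.

4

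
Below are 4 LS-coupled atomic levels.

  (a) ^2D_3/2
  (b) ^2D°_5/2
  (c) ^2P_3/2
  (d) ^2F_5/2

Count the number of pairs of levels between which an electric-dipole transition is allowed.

(a)–(b): allowed.
(a)–(c): forbidden (parity).
(a)–(d): forbidden (parity).
(b)–(c): allowed.
(b)–(d): allowed.
(c)–(d): forbidden (parity, ΔL).
Allowed pairs: 3 of 6.

3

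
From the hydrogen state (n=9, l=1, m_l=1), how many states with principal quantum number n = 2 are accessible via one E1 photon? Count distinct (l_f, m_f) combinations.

1

E1 requires Δl = ±1, so l_f ∈ {0, 2}; with 0 ≤ l_f ≤ n_f−1 = 1, the allowed l_f values are {0}.
For l_f = 0: m_f ∈ {m_i−1, m_i, m_i+1} ∩ [−0, 0] = {0} → 1 state.
Total: 1.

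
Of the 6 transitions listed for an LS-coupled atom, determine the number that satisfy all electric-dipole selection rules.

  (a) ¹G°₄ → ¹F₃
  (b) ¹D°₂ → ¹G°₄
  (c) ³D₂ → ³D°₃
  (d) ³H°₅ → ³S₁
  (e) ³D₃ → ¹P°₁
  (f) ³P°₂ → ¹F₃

2

(a) allowed
(b) forbidden (parity, ΔL, ΔJ fail)
(c) allowed
(d) forbidden (ΔL, ΔJ fail)
(e) forbidden (ΔS, ΔJ fail)
(f) forbidden (ΔS, ΔL fail)
Total allowed: 2 of 6.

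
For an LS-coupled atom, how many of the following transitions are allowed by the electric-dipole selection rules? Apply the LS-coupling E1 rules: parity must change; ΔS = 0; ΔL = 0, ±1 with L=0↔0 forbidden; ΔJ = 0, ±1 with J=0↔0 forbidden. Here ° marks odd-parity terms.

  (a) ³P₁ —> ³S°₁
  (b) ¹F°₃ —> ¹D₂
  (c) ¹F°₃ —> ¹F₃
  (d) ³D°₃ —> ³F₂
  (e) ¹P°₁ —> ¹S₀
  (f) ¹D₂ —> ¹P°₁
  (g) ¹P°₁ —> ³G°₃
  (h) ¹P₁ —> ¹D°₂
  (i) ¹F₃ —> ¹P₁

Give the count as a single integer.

(a) allowed
(b) allowed
(c) allowed
(d) allowed
(e) allowed
(f) allowed
(g) forbidden (parity, ΔS, ΔL, ΔJ fail)
(h) allowed
(i) forbidden (parity, ΔL, ΔJ fail)
Total allowed: 7 of 9.

7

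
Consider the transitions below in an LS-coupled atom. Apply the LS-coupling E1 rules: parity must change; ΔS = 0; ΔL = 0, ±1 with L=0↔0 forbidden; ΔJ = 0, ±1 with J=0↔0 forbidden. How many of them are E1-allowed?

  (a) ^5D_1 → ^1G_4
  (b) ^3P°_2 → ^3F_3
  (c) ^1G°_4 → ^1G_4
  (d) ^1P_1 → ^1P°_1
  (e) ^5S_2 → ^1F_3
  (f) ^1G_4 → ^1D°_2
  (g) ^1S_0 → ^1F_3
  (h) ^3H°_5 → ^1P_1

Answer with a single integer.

(a) forbidden (parity, ΔS, ΔL, ΔJ fail)
(b) forbidden (ΔL fails)
(c) allowed
(d) allowed
(e) forbidden (parity, ΔS, ΔL fail)
(f) forbidden (ΔL, ΔJ fail)
(g) forbidden (parity, ΔL, ΔJ fail)
(h) forbidden (ΔS, ΔL, ΔJ fail)
Total allowed: 2 of 8.

2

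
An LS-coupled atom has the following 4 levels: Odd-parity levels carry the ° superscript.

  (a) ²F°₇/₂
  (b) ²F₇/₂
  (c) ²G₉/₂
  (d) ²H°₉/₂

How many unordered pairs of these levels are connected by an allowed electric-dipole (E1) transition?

3

(a)–(b): allowed.
(a)–(c): allowed.
(a)–(d): forbidden (parity, ΔL).
(b)–(c): forbidden (parity).
(b)–(d): forbidden (ΔL).
(c)–(d): allowed.
Allowed pairs: 3 of 6.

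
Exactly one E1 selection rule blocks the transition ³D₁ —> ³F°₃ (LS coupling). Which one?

Reading off the term symbols: S 1→1, L 2→3, J 1→3, parity even→odd.
Parity must change: even → odd — passes.
ΔS = 0: S: 1 → 1 — passes.
ΔL = 0, ±1 (not L=0↔0): L: 2 → 3, ΔL = +1 — passes.
ΔJ = 0, ±1 (not J=0↔0): J: 1 → 3, ΔJ = +2 — fails.

the ΔJ = 0, ±1 rule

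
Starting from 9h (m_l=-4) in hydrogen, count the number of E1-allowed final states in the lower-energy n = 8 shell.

5

E1 requires Δl = ±1, so l_f ∈ {4, 6}; with 0 ≤ l_f ≤ n_f−1 = 7, the allowed l_f values are {4, 6}.
For l_f = 4: m_f ∈ {m_i−1, m_i, m_i+1} ∩ [−4, 4] = {-4, -3} → 2 states.
For l_f = 6: m_f ∈ {m_i−1, m_i, m_i+1} ∩ [−6, 6] = {-5, -4, -3} → 3 states.
Total: 5.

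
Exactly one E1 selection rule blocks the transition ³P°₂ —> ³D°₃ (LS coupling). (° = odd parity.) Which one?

Parity must change: odd → odd — fails.
ΔS = 0: S: 1 → 1 — passes.
ΔL = 0, ±1 (not L=0↔0): L: 1 → 2, ΔL = +1 — passes.
ΔJ = 0, ±1 (not J=0↔0): J: 2 → 3, ΔJ = +1 — passes.

parity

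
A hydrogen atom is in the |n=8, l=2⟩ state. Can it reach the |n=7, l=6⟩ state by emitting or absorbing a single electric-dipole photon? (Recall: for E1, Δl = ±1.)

l: 2 → 6 (Δl = +4). Δl = ±1 fails.
The transition is electric-dipole forbidden.

forbidden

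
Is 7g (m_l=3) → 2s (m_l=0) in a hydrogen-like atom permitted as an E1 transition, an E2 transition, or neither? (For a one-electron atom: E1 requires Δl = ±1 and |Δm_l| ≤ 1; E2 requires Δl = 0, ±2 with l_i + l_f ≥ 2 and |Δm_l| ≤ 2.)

Δl = 0 − 4 = -4; l_i + l_f = 4.
Δm_l = -3.
E1 (Δl = ±1, |Δm_l| ≤ 1): not satisfied.
E2 (Δl = 0,±2, l_i+l_f ≥ 2, |Δm_l| ≤ 2): not satisfied.

neither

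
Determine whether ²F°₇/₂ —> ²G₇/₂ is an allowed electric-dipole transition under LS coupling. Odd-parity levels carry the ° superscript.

allowed

Initial level: S=1/2, L=3, J=7/2, parity odd. Final level: S=1/2, L=4, J=7/2, parity even.
Parity must change: odd → even — ok.
ΔS = 0: S: 1/2 → 1/2 — ok.
ΔL = 0, ±1 (not L=0↔0): L: 3 → 4, ΔL = +1 — ok.
ΔJ = 0, ±1 (not J=0↔0): J: 7/2 → 7/2, ΔJ = +0 — ok.
All four E1 rules are satisfied.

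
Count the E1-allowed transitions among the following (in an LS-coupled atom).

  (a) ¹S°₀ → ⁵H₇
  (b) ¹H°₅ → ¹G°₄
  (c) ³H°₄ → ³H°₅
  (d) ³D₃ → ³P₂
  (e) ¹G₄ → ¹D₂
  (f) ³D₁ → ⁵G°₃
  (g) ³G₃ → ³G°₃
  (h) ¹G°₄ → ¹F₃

2

(a) forbidden (ΔS, ΔL, ΔJ fail)
(b) forbidden (parity fails)
(c) forbidden (parity fails)
(d) forbidden (parity fails)
(e) forbidden (parity, ΔL, ΔJ fail)
(f) forbidden (ΔS, ΔL, ΔJ fail)
(g) allowed
(h) allowed
Total allowed: 2 of 8.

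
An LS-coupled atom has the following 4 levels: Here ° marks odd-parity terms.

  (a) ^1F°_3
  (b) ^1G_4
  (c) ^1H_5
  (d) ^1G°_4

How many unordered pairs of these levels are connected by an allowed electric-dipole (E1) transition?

(a)–(b): allowed.
(a)–(c): forbidden (ΔL, ΔJ).
(a)–(d): forbidden (parity).
(b)–(c): forbidden (parity).
(b)–(d): allowed.
(c)–(d): allowed.
Allowed pairs: 3 of 6.

3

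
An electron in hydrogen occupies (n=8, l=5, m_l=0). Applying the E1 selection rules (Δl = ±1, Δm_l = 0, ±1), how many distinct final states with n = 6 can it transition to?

E1 requires Δl = ±1, so l_f ∈ {4, 6}; with 0 ≤ l_f ≤ n_f−1 = 5, the allowed l_f values are {4}.
For l_f = 4: m_f ∈ {m_i−1, m_i, m_i+1} ∩ [−4, 4] = {-1, 0, 1} → 3 states.
Total: 3.

3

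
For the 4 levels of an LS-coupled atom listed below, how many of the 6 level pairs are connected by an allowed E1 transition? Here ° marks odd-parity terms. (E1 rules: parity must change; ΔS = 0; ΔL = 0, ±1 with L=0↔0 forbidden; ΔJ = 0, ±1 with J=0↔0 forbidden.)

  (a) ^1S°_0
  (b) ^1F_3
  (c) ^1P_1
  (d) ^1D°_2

3

(a)–(b): forbidden (ΔL, ΔJ).
(a)–(c): allowed.
(a)–(d): forbidden (parity, ΔL, ΔJ).
(b)–(c): forbidden (parity, ΔL, ΔJ).
(b)–(d): allowed.
(c)–(d): allowed.
Allowed pairs: 3 of 6.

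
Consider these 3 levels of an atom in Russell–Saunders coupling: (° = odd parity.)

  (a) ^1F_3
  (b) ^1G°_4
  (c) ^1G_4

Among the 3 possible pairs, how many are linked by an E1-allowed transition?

2

(a)–(b): allowed.
(a)–(c): forbidden (parity).
(b)–(c): allowed.
Allowed pairs: 2 of 3.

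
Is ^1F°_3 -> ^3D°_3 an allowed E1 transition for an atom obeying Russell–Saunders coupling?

Parity must change: odd → odd — ✗.
ΔS = 0: S: 0 → 1 — ✗.
ΔL = 0, ±1 (not L=0↔0): L: 3 → 2, ΔL = -1 — ✓.
ΔJ = 0, ±1 (not J=0↔0): J: 3 → 3, ΔJ = +0 — ✓.
Rule(s) violated: parity, ΔS.

forbidden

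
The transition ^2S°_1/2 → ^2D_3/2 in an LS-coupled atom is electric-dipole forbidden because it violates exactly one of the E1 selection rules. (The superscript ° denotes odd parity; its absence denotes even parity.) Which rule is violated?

Reading off the term symbols: S 1/2→1/2, L 0→2, J 1/2→3/2, parity odd→even.
Parity must change: odd → even — ok.
ΔS = 0: S: 1/2 → 1/2 — ok.
ΔL = 0, ±1 (not L=0↔0): L: 0 → 2, ΔL = +2 — fails.
ΔJ = 0, ±1 (not J=0↔0): J: 1/2 → 3/2, ΔJ = +1 — ok.

the ΔL = 0, ±1 rule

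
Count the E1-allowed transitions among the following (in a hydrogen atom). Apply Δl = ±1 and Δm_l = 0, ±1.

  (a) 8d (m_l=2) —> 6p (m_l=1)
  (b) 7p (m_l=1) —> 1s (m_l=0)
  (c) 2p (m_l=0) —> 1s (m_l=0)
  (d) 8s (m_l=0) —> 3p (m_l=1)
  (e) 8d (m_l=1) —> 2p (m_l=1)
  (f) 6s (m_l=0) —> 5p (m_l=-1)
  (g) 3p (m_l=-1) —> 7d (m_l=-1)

7

(a) allowed
(b) allowed
(c) allowed
(d) allowed
(e) allowed
(f) allowed
(g) allowed
Total allowed: 7 of 7.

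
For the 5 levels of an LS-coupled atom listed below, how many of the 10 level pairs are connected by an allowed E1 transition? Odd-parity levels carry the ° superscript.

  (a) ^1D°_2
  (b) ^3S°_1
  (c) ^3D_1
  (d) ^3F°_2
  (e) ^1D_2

(a)–(b): forbidden (parity, ΔS, ΔL).
(a)–(c): forbidden (ΔS).
(a)–(d): forbidden (parity, ΔS).
(a)–(e): allowed.
(b)–(c): forbidden (ΔL).
(b)–(d): forbidden (parity, ΔL).
(b)–(e): forbidden (ΔS, ΔL).
(c)–(d): allowed.
(c)–(e): forbidden (parity, ΔS).
(d)–(e): forbidden (ΔS).
Allowed pairs: 2 of 10.

2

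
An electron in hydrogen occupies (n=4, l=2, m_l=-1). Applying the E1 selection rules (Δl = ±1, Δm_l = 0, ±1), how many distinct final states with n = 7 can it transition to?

5

E1 requires Δl = ±1, so l_f ∈ {1, 3}; with 0 ≤ l_f ≤ n_f−1 = 6, the allowed l_f values are {1, 3}.
For l_f = 1: m_f ∈ {m_i−1, m_i, m_i+1} ∩ [−1, 1] = {-1, 0} → 2 states.
For l_f = 3: m_f ∈ {m_i−1, m_i, m_i+1} ∩ [−3, 3] = {-2, -1, 0} → 3 states.
Total: 5.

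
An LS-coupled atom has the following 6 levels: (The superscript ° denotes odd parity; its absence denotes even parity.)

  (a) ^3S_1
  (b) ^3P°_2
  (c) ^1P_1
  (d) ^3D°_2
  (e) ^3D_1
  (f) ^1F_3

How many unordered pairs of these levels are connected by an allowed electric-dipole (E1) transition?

(a)–(b): allowed.
(a)–(c): forbidden (parity, ΔS).
(a)–(d): forbidden (ΔL).
(a)–(e): forbidden (parity, ΔL).
(a)–(f): forbidden (parity, ΔS, ΔL, ΔJ).
(b)–(c): forbidden (ΔS).
(b)–(d): forbidden (parity).
(b)–(e): allowed.
(b)–(f): forbidden (ΔS, ΔL).
(c)–(d): forbidden (ΔS).
(c)–(e): forbidden (parity, ΔS).
(c)–(f): forbidden (parity, ΔL, ΔJ).
(d)–(e): allowed.
(d)–(f): forbidden (ΔS).
(e)–(f): forbidden (parity, ΔS, ΔJ).
Allowed pairs: 3 of 15.

3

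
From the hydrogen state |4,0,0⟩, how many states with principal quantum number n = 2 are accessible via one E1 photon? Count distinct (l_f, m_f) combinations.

3

E1 requires Δl = ±1, so l_f ∈ {-1, 1}; with 0 ≤ l_f ≤ n_f−1 = 1, the allowed l_f values are {1}.
For l_f = 1: m_f ∈ {m_i−1, m_i, m_i+1} ∩ [−1, 1] = {-1, 0, 1} → 3 states.
Total: 3.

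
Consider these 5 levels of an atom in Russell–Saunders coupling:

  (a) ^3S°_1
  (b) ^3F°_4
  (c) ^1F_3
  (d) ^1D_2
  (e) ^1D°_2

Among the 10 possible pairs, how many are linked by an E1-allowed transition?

(a)–(b): forbidden (parity, ΔL, ΔJ).
(a)–(c): forbidden (ΔS, ΔL, ΔJ).
(a)–(d): forbidden (ΔS, ΔL).
(a)–(e): forbidden (parity, ΔS, ΔL).
(b)–(c): forbidden (ΔS).
(b)–(d): forbidden (ΔS, ΔJ).
(b)–(e): forbidden (parity, ΔS, ΔJ).
(c)–(d): forbidden (parity).
(c)–(e): allowed.
(d)–(e): allowed.
Allowed pairs: 2 of 10.

2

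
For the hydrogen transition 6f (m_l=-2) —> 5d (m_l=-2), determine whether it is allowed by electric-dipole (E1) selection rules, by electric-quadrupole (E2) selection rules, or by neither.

Δl = 2 − 3 = -1; l_i + l_f = 5.
Δm_l = +0.
E1 (Δl = ±1, |Δm_l| ≤ 1): satisfied.
E2 (Δl = 0,±2, l_i+l_f ≥ 2, |Δm_l| ≤ 2): not satisfied.

E1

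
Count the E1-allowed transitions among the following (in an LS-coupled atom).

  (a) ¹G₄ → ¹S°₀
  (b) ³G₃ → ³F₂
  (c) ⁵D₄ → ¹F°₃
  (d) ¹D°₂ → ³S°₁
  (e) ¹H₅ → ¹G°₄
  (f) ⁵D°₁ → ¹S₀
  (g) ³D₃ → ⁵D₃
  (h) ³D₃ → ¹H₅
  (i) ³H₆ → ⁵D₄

1

(a) forbidden (ΔL, ΔJ fail)
(b) forbidden (parity fails)
(c) forbidden (ΔS fails)
(d) forbidden (parity, ΔS, ΔL fail)
(e) allowed
(f) forbidden (ΔS, ΔL fail)
(g) forbidden (parity, ΔS fail)
(h) forbidden (parity, ΔS, ΔL, ΔJ fail)
(i) forbidden (parity, ΔS, ΔL, ΔJ fail)
Total allowed: 1 of 9.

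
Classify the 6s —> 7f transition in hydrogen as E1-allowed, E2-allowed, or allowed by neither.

Δl = 3 − 0 = +3; l_i + l_f = 3.
E1 (Δl = ±1): not satisfied.
E2 (Δl = 0,±2, l_i+l_f ≥ 2): not satisfied.

neither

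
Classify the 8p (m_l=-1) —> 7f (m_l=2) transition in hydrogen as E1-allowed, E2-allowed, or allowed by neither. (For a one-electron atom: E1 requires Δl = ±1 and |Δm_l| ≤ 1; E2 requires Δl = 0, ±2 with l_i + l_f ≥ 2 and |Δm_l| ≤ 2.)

neither

Δl = 3 − 1 = +2; l_i + l_f = 4.
Δm_l = +3.
E1 (Δl = ±1, |Δm_l| ≤ 1): not satisfied.
E2 (Δl = 0,±2, l_i+l_f ≥ 2, |Δm_l| ≤ 2): not satisfied.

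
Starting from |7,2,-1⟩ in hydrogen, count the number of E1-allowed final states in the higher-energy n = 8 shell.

5

E1 requires Δl = ±1, so l_f ∈ {1, 3}; with 0 ≤ l_f ≤ n_f−1 = 7, the allowed l_f values are {1, 3}.
For l_f = 1: m_f ∈ {m_i−1, m_i, m_i+1} ∩ [−1, 1] = {-1, 0} → 2 states.
For l_f = 3: m_f ∈ {m_i−1, m_i, m_i+1} ∩ [−3, 3] = {-2, -1, 0} → 3 states.
Total: 5.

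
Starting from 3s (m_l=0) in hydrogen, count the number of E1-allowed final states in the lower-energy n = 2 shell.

3

E1 requires Δl = ±1, so l_f ∈ {-1, 1}; with 0 ≤ l_f ≤ n_f−1 = 1, the allowed l_f values are {1}.
For l_f = 1: m_f ∈ {m_i−1, m_i, m_i+1} ∩ [−1, 1] = {-1, 0, 1} → 3 states.
Total: 3.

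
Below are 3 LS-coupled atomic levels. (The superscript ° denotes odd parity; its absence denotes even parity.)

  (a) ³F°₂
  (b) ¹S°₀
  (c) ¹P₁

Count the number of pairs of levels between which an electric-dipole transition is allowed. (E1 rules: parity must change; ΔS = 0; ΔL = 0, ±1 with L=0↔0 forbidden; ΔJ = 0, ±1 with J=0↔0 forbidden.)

(a)–(b): forbidden (parity, ΔS, ΔL, ΔJ).
(a)–(c): forbidden (ΔS, ΔL).
(b)–(c): allowed.
Allowed pairs: 1 of 3.

1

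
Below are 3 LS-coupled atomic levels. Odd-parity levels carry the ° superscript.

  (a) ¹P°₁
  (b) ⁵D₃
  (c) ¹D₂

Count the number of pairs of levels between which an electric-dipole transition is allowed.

1

(a)–(b): forbidden (ΔS, ΔJ).
(a)–(c): allowed.
(b)–(c): forbidden (parity, ΔS).
Allowed pairs: 1 of 3.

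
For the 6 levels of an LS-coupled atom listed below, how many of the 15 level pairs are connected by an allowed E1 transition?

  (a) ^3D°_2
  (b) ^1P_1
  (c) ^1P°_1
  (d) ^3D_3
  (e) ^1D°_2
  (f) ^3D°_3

4

(a)–(b): forbidden (ΔS).
(a)–(c): forbidden (parity, ΔS).
(a)–(d): allowed.
(a)–(e): forbidden (parity, ΔS).
(a)–(f): forbidden (parity).
(b)–(c): allowed.
(b)–(d): forbidden (parity, ΔS, ΔJ).
(b)–(e): allowed.
(b)–(f): forbidden (ΔS, ΔJ).
(c)–(d): forbidden (ΔS, ΔJ).
(c)–(e): forbidden (parity).
(c)–(f): forbidden (parity, ΔS, ΔJ).
(d)–(e): forbidden (ΔS).
(d)–(f): allowed.
(e)–(f): forbidden (parity, ΔS).
Allowed pairs: 4 of 15.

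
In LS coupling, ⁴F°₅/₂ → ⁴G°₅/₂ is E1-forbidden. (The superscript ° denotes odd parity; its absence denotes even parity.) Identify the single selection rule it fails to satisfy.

parity

ΔJ = 0, ±1 (not J=0↔0): J: 5/2 → 5/2, ΔJ = +0 — ✓.
ΔL = 0, ±1 (not L=0↔0): L: 3 → 4, ΔL = +1 — ✓.
Parity must change: odd → odd — ✗.
ΔS = 0: S: 3/2 → 3/2 — ✓.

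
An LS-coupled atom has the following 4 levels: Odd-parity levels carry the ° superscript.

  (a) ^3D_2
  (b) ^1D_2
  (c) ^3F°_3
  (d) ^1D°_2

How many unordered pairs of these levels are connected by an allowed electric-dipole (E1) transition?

(a)–(b): forbidden (parity, ΔS).
(a)–(c): allowed.
(a)–(d): forbidden (ΔS).
(b)–(c): forbidden (ΔS).
(b)–(d): allowed.
(c)–(d): forbidden (parity, ΔS).
Allowed pairs: 2 of 6.

2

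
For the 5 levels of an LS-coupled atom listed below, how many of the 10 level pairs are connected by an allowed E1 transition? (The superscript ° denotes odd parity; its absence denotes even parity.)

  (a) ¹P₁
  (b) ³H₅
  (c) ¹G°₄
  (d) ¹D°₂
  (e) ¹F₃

3

(a)–(b): forbidden (parity, ΔS, ΔL, ΔJ).
(a)–(c): forbidden (ΔL, ΔJ).
(a)–(d): allowed.
(a)–(e): forbidden (parity, ΔL, ΔJ).
(b)–(c): forbidden (ΔS).
(b)–(d): forbidden (ΔS, ΔL, ΔJ).
(b)–(e): forbidden (parity, ΔS, ΔL, ΔJ).
(c)–(d): forbidden (parity, ΔL, ΔJ).
(c)–(e): allowed.
(d)–(e): allowed.
Allowed pairs: 3 of 10.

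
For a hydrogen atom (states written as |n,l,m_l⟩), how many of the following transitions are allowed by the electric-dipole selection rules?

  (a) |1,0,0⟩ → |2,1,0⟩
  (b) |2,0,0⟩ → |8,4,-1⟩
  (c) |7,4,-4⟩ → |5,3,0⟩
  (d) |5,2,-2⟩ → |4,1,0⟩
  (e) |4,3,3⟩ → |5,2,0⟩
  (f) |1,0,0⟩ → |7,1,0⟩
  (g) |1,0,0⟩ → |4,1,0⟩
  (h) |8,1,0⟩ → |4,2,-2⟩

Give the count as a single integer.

(a) allowed
(b) forbidden — Δl = +4 (E1 requires Δl = ±1)
(c) forbidden — Δm_l = +4 (E1 requires Δm_l = 0, ±1)
(d) forbidden — Δm_l = +2 (E1 requires Δm_l = 0, ±1)
(e) forbidden — Δm_l = -3 (E1 requires Δm_l = 0, ±1)
(f) allowed
(g) allowed
(h) forbidden — Δm_l = -2 (E1 requires Δm_l = 0, ±1)
Total allowed: 3 of 8.

3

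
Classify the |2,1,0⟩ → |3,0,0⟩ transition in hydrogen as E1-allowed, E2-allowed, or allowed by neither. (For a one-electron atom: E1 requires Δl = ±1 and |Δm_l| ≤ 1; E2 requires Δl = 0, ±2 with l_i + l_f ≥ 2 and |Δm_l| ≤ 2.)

E1

Δl = 0 − 1 = -1; l_i + l_f = 1.
Δm_l = +0.
E1 (Δl = ±1, |Δm_l| ≤ 1): satisfied.
E2 (Δl = 0,±2, l_i+l_f ≥ 2, |Δm_l| ≤ 2): not satisfied.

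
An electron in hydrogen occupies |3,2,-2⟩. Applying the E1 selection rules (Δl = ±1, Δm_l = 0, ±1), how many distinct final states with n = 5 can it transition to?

E1 requires Δl = ±1, so l_f ∈ {1, 3}; with 0 ≤ l_f ≤ n_f−1 = 4, the allowed l_f values are {1, 3}.
For l_f = 1: m_f ∈ {m_i−1, m_i, m_i+1} ∩ [−1, 1] = {-1} → 1 state.
For l_f = 3: m_f ∈ {m_i−1, m_i, m_i+1} ∩ [−3, 3] = {-3, -2, -1} → 3 states.
Total: 4.

4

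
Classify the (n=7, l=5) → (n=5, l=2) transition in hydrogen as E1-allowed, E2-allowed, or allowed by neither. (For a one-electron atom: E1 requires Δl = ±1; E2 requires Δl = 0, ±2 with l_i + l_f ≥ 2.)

neither

Δl = 2 − 5 = -3; l_i + l_f = 7.
E1 (Δl = ±1): not satisfied.
E2 (Δl = 0,±2, l_i+l_f ≥ 2): not satisfied.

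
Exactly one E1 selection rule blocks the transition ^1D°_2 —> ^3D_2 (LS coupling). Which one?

the ΔS = 0 rule

Initial level: S=0, L=2, J=2, parity odd. Final level: S=1, L=2, J=2, parity even.
Parity must change: odd → even — ✓.
ΔJ = 0, ±1 (not J=0↔0): J: 2 → 2, ΔJ = +0 — ✓.
ΔL = 0, ±1 (not L=0↔0): L: 2 → 2, ΔL = +0 — ✓.
ΔS = 0: S: 0 → 1 — ✗.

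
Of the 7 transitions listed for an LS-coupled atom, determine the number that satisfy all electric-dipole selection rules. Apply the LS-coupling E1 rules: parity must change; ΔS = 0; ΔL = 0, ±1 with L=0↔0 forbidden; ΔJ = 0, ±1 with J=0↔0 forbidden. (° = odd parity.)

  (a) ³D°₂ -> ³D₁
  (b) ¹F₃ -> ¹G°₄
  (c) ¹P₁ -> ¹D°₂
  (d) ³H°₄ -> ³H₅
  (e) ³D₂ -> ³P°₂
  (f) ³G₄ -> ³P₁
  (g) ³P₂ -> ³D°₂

(a) allowed
(b) allowed
(c) allowed
(d) allowed
(e) allowed
(f) forbidden (parity, ΔL, ΔJ fail)
(g) allowed
Total allowed: 6 of 7.

6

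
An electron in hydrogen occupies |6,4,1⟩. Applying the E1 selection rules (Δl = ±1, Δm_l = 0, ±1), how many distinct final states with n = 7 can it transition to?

E1 requires Δl = ±1, so l_f ∈ {3, 5}; with 0 ≤ l_f ≤ n_f−1 = 6, the allowed l_f values are {3, 5}.
For l_f = 3: m_f ∈ {m_i−1, m_i, m_i+1} ∩ [−3, 3] = {0, 1, 2} → 3 states.
For l_f = 5: m_f ∈ {m_i−1, m_i, m_i+1} ∩ [−5, 5] = {0, 1, 2} → 3 states.
Total: 6.

6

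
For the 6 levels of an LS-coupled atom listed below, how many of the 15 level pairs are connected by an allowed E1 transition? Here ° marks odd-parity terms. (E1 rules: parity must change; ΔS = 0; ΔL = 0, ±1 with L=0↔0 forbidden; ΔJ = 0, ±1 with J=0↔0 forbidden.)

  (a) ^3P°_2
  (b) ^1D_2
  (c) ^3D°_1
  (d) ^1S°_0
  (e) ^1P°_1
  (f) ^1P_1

3

(a)–(b): forbidden (ΔS).
(a)–(c): forbidden (parity).
(a)–(d): forbidden (parity, ΔS, ΔJ).
(a)–(e): forbidden (parity, ΔS).
(a)–(f): forbidden (ΔS).
(b)–(c): forbidden (ΔS).
(b)–(d): forbidden (ΔL, ΔJ).
(b)–(e): allowed.
(b)–(f): forbidden (parity).
(c)–(d): forbidden (parity, ΔS, ΔL).
(c)–(e): forbidden (parity, ΔS).
(c)–(f): forbidden (ΔS).
(d)–(e): forbidden (parity).
(d)–(f): allowed.
(e)–(f): allowed.
Allowed pairs: 3 of 15.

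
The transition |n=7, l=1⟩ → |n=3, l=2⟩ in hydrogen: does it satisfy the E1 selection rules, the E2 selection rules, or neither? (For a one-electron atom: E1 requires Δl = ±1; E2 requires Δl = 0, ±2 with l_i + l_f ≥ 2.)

Δl = 2 − 1 = +1; l_i + l_f = 3.
E1 (Δl = ±1): satisfied.
E2 (Δl = 0,±2, l_i+l_f ≥ 2): not satisfied.

E1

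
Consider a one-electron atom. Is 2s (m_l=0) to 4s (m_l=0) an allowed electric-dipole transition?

forbidden

l: 0 → 0 (Δl = +0). Δl = ±1 violated.
m_l: 0 → 0 (Δm_l = +0). |Δm_l| ≤ 1 satisfied.
The transition is electric-dipole forbidden.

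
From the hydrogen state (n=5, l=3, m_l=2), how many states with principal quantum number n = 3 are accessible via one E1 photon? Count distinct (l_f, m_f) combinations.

E1 requires Δl = ±1, so l_f ∈ {2, 4}; with 0 ≤ l_f ≤ n_f−1 = 2, the allowed l_f values are {2}.
For l_f = 2: m_f ∈ {m_i−1, m_i, m_i+1} ∩ [−2, 2] = {1, 2} → 2 states.
Total: 2.

2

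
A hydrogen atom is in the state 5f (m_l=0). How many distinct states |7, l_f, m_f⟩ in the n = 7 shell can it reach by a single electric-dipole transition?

6

E1 requires Δl = ±1, so l_f ∈ {2, 4}; with 0 ≤ l_f ≤ n_f−1 = 6, the allowed l_f values are {2, 4}.
For l_f = 2: m_f ∈ {m_i−1, m_i, m_i+1} ∩ [−2, 2] = {-1, 0, 1} → 3 states.
For l_f = 4: m_f ∈ {m_i−1, m_i, m_i+1} ∩ [−4, 4] = {-1, 0, 1} → 3 states.
Total: 6.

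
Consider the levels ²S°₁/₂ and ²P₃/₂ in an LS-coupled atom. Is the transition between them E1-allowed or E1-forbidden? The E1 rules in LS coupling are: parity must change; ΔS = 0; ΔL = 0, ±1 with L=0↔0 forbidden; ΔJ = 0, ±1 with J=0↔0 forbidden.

allowed

Parity must change: odd → even — passes.
ΔS = 0: S: 1/2 → 1/2 — passes.
ΔL = 0, ±1 (not L=0↔0): L: 0 → 1, ΔL = +1 — passes.
ΔJ = 0, ±1 (not J=0↔0): J: 1/2 → 3/2, ΔJ = +1 — passes.
All four E1 rules are satisfied.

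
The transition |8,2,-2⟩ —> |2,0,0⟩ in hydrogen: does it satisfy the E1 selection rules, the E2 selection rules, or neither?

Δl = 0 − 2 = -2; l_i + l_f = 2.
Δm_l = +2.
E1 (Δl = ±1, |Δm_l| ≤ 1): not satisfied.
E2 (Δl = 0,±2, l_i+l_f ≥ 2, |Δm_l| ≤ 2): satisfied.

E2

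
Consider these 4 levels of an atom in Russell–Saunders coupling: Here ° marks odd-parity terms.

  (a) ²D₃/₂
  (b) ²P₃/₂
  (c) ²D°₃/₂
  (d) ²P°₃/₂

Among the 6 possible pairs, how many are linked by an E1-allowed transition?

4

(a)–(b): forbidden (parity).
(a)–(c): allowed.
(a)–(d): allowed.
(b)–(c): allowed.
(b)–(d): allowed.
(c)–(d): forbidden (parity).
Allowed pairs: 4 of 6.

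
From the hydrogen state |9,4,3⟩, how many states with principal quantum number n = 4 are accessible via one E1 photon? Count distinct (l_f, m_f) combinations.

E1 requires Δl = ±1, so l_f ∈ {3, 5}; with 0 ≤ l_f ≤ n_f−1 = 3, the allowed l_f values are {3}.
For l_f = 3: m_f ∈ {m_i−1, m_i, m_i+1} ∩ [−3, 3] = {2, 3} → 2 states.
Total: 2.

2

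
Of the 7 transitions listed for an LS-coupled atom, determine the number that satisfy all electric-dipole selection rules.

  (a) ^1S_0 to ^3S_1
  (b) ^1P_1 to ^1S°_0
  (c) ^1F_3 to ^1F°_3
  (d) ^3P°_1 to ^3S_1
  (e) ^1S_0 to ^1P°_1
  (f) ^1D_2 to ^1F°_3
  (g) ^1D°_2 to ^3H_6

(a) forbidden (parity, ΔS, ΔL fail)
(b) allowed
(c) allowed
(d) allowed
(e) allowed
(f) allowed
(g) forbidden (ΔS, ΔL, ΔJ fail)
Total allowed: 5 of 7.

5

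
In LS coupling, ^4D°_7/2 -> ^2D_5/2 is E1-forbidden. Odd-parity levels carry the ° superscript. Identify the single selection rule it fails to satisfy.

the ΔS = 0 rule

Reading off the term symbols: S 3/2→1/2, L 2→2, J 7/2→5/2, parity odd→even.
Parity must change: odd → even — ✓.
ΔS = 0: S: 3/2 → 1/2 — ✗.
ΔL = 0, ±1 (not L=0↔0): L: 2 → 2, ΔL = +0 — ✓.
ΔJ = 0, ±1 (not J=0↔0): J: 7/2 → 5/2, ΔJ = -1 — ✓.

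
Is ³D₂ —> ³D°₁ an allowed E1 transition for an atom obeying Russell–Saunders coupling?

Initial level: S=1, L=2, J=2, parity even. Final level: S=1, L=2, J=1, parity odd.
Parity must change: even → odd — ok.
ΔS = 0: S: 1 → 1 — ok.
ΔL = 0, ±1 (not L=0↔0): L: 2 → 2, ΔL = +0 — ok.
ΔJ = 0, ±1 (not J=0↔0): J: 2 → 1, ΔJ = -1 — ok.
All four E1 rules are satisfied.

allowed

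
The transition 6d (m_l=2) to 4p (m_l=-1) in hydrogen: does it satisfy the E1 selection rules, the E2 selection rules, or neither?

neither

Δl = 1 − 2 = -1; l_i + l_f = 3.
Δm_l = -3.
E1 (Δl = ±1, |Δm_l| ≤ 1): not satisfied.
E2 (Δl = 0,±2, l_i+l_f ≥ 2, |Δm_l| ≤ 2): not satisfied.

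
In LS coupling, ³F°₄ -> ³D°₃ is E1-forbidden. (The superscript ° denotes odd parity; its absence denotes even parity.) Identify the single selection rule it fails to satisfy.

parity

Reading off the term symbols: S 1→1, L 3→2, J 4→3, parity odd→odd.
Parity must change: odd → odd — fails.
ΔS = 0: S: 1 → 1 — ok.
ΔL = 0, ±1 (not L=0↔0): L: 3 → 2, ΔL = -1 — ok.
ΔJ = 0, ±1 (not J=0↔0): J: 4 → 3, ΔJ = -1 — ok.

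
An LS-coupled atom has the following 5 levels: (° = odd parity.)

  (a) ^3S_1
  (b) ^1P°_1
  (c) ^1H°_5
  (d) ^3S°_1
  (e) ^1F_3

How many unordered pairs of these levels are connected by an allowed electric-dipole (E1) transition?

0

(a)–(b): forbidden (ΔS).
(a)–(c): forbidden (ΔS, ΔL, ΔJ).
(a)–(d): forbidden (ΔL).
(a)–(e): forbidden (parity, ΔS, ΔL, ΔJ).
(b)–(c): forbidden (parity, ΔL, ΔJ).
(b)–(d): forbidden (parity, ΔS).
(b)–(e): forbidden (ΔL, ΔJ).
(c)–(d): forbidden (parity, ΔS, ΔL, ΔJ).
(c)–(e): forbidden (ΔL, ΔJ).
(d)–(e): forbidden (ΔS, ΔL, ΔJ).
Allowed pairs: 0 of 10.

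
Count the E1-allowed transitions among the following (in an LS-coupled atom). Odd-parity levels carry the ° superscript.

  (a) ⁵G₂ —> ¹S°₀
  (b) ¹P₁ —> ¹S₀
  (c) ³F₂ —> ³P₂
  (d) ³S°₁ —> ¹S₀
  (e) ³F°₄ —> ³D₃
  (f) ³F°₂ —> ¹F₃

(a) forbidden (ΔS, ΔL, ΔJ fail)
(b) forbidden (parity fails)
(c) forbidden (parity, ΔL fail)
(d) forbidden (ΔS, ΔL fail)
(e) allowed
(f) forbidden (ΔS fails)
Total allowed: 1 of 6.

1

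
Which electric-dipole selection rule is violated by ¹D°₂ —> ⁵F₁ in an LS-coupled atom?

Initial level: S=0, L=2, J=2, parity odd. Final level: S=2, L=3, J=1, parity even.
ΔL = 0, ±1 (not L=0↔0): L: 2 → 3, ΔL = +1 — ✓.
ΔJ = 0, ±1 (not J=0↔0): J: 2 → 1, ΔJ = -1 — ✓.
ΔS = 0: S: 0 → 2 — ✗.
Parity must change: odd → even — ✓.

the ΔS = 0 rule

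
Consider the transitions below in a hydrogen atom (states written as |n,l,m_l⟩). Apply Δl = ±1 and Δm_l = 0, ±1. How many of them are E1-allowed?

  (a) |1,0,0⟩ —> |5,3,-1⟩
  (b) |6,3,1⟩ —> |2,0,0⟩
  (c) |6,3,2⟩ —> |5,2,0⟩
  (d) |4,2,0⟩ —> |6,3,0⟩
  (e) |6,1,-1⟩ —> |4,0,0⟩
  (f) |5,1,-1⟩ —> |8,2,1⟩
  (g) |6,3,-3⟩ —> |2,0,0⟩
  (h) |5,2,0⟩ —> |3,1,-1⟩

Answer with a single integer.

(a) forbidden — Δl = +3 (E1 requires Δl = ±1)
(b) forbidden — Δl = -3 (E1 requires Δl = ±1)
(c) forbidden — Δm_l = -2 (E1 requires Δm_l = 0, ±1)
(d) allowed
(e) allowed
(f) forbidden — Δm_l = +2 (E1 requires Δm_l = 0, ±1)
(g) forbidden — Δl = -3 (E1 requires Δl = ±1); Δm_l = +3 (E1 requires Δm_l = 0, ±1)
(h) allowed
Total allowed: 3 of 8.

3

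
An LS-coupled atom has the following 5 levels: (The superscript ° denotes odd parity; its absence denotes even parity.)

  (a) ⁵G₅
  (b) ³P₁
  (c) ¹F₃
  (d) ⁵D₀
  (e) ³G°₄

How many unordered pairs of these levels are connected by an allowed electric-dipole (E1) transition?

0

(a)–(b): forbidden (parity, ΔS, ΔL, ΔJ).
(a)–(c): forbidden (parity, ΔS, ΔJ).
(a)–(d): forbidden (parity, ΔL, ΔJ).
(a)–(e): forbidden (ΔS).
(b)–(c): forbidden (parity, ΔS, ΔL, ΔJ).
(b)–(d): forbidden (parity, ΔS).
(b)–(e): forbidden (ΔL, ΔJ).
(c)–(d): forbidden (parity, ΔS, ΔJ).
(c)–(e): forbidden (ΔS).
(d)–(e): forbidden (ΔS, ΔL, ΔJ).
Allowed pairs: 0 of 10.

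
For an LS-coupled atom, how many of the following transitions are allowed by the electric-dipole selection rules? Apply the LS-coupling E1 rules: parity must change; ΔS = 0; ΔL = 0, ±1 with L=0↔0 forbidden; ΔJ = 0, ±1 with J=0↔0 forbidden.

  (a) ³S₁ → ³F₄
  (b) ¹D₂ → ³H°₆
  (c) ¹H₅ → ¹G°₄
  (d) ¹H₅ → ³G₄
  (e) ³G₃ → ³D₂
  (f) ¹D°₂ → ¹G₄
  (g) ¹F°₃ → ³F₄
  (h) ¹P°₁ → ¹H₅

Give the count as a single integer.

1

(a) forbidden (parity, ΔL, ΔJ fail)
(b) forbidden (ΔS, ΔL, ΔJ fail)
(c) allowed
(d) forbidden (parity, ΔS fail)
(e) forbidden (parity, ΔL fail)
(f) forbidden (ΔL, ΔJ fail)
(g) forbidden (ΔS fails)
(h) forbidden (ΔL, ΔJ fail)
Total allowed: 1 of 8.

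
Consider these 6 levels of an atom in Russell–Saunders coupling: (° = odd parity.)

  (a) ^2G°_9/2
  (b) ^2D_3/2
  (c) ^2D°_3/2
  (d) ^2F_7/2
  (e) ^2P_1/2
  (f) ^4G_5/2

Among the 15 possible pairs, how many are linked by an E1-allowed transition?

3

(a)–(b): forbidden (ΔL, ΔJ).
(a)–(c): forbidden (parity, ΔL, ΔJ).
(a)–(d): allowed.
(a)–(e): forbidden (ΔL, ΔJ).
(a)–(f): forbidden (ΔS, ΔJ).
(b)–(c): allowed.
(b)–(d): forbidden (parity, ΔJ).
(b)–(e): forbidden (parity).
(b)–(f): forbidden (parity, ΔS, ΔL).
(c)–(d): forbidden (ΔJ).
(c)–(e): allowed.
(c)–(f): forbidden (ΔS, ΔL).
(d)–(e): forbidden (parity, ΔL, ΔJ).
(d)–(f): forbidden (parity, ΔS).
(e)–(f): forbidden (parity, ΔS, ΔL, ΔJ).
Allowed pairs: 3 of 15.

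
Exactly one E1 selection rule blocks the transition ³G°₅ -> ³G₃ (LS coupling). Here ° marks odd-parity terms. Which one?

Initial level: S=1, L=4, J=5, parity odd. Final level: S=1, L=4, J=3, parity even.
ΔJ = 0, ±1 (not J=0↔0): J: 5 → 3, ΔJ = -2 — fails.
Parity must change: odd → even — passes.
ΔL = 0, ±1 (not L=0↔0): L: 4 → 4, ΔL = +0 — passes.
ΔS = 0: S: 1 → 1 — passes.

the ΔJ = 0, ±1 rule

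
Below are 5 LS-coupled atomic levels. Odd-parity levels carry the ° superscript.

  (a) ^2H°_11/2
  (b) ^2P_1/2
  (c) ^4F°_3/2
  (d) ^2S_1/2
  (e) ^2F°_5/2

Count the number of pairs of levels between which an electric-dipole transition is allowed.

0

(a)–(b): forbidden (ΔL, ΔJ).
(a)–(c): forbidden (parity, ΔS, ΔL, ΔJ).
(a)–(d): forbidden (ΔL, ΔJ).
(a)–(e): forbidden (parity, ΔL, ΔJ).
(b)–(c): forbidden (ΔS, ΔL).
(b)–(d): forbidden (parity).
(b)–(e): forbidden (ΔL, ΔJ).
(c)–(d): forbidden (ΔS, ΔL).
(c)–(e): forbidden (parity, ΔS).
(d)–(e): forbidden (ΔL, ΔJ).
Allowed pairs: 0 of 10.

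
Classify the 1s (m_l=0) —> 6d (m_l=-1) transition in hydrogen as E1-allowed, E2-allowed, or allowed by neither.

Δl = 2 − 0 = +2; l_i + l_f = 2.
Δm_l = -1.
E1 (Δl = ±1, |Δm_l| ≤ 1): not satisfied.
E2 (Δl = 0,±2, l_i+l_f ≥ 2, |Δm_l| ≤ 2): satisfied.

E2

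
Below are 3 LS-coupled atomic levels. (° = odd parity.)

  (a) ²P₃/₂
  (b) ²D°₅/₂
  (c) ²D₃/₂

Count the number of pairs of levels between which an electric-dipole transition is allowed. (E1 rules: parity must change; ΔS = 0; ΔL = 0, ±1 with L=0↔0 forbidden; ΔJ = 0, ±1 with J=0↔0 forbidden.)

(a)–(b): allowed.
(a)–(c): forbidden (parity).
(b)–(c): allowed.
Allowed pairs: 2 of 3.

2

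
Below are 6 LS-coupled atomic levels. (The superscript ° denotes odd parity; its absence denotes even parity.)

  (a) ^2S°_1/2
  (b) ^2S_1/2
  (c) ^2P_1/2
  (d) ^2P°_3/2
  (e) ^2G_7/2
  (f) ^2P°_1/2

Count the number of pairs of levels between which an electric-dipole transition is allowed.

5

(a)–(b): forbidden (ΔL).
(a)–(c): allowed.
(a)–(d): forbidden (parity).
(a)–(e): forbidden (ΔL, ΔJ).
(a)–(f): forbidden (parity).
(b)–(c): forbidden (parity).
(b)–(d): allowed.
(b)–(e): forbidden (parity, ΔL, ΔJ).
(b)–(f): allowed.
(c)–(d): allowed.
(c)–(e): forbidden (parity, ΔL, ΔJ).
(c)–(f): allowed.
(d)–(e): forbidden (ΔL, ΔJ).
(d)–(f): forbidden (parity).
(e)–(f): forbidden (ΔL, ΔJ).
Allowed pairs: 5 of 15.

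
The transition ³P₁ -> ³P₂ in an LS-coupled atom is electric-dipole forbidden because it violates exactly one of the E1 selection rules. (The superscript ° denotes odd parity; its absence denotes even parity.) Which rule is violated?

Parity must change: even → even — fails.
ΔS = 0: S: 1 → 1 — passes.
ΔL = 0, ±1 (not L=0↔0): L: 1 → 1, ΔL = +0 — passes.
ΔJ = 0, ±1 (not J=0↔0): J: 1 → 2, ΔJ = +1 — passes.

parity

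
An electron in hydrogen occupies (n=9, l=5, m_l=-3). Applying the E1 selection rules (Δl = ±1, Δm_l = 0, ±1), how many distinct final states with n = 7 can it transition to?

6

E1 requires Δl = ±1, so l_f ∈ {4, 6}; with 0 ≤ l_f ≤ n_f−1 = 6, the allowed l_f values are {4, 6}.
For l_f = 4: m_f ∈ {m_i−1, m_i, m_i+1} ∩ [−4, 4] = {-4, -3, -2} → 3 states.
For l_f = 6: m_f ∈ {m_i−1, m_i, m_i+1} ∩ [−6, 6] = {-4, -3, -2} → 3 states.
Total: 6.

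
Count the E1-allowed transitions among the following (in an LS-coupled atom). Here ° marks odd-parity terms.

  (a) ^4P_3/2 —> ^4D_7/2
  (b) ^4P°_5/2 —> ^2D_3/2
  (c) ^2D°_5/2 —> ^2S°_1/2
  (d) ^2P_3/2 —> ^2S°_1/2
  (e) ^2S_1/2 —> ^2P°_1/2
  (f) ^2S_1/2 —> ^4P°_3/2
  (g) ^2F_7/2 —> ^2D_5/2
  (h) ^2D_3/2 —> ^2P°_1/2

(a) forbidden (parity, ΔJ fail)
(b) forbidden (ΔS fails)
(c) forbidden (parity, ΔL, ΔJ fail)
(d) allowed
(e) allowed
(f) forbidden (ΔS fails)
(g) forbidden (parity fails)
(h) allowed
Total allowed: 3 of 8.

3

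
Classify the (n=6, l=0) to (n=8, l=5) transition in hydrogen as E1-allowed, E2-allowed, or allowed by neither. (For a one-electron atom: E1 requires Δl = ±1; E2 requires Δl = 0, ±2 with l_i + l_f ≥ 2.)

Δl = 5 − 0 = +5; l_i + l_f = 5.
E1 (Δl = ±1): not satisfied.
E2 (Δl = 0,±2, l_i+l_f ≥ 2): not satisfied.

neither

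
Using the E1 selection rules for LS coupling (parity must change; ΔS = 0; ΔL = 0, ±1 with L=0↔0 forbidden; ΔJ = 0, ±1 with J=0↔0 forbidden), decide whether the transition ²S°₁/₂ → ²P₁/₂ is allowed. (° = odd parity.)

allowed

Initial level: S=1/2, L=0, J=1/2, parity odd. Final level: S=1/2, L=1, J=1/2, parity even.
Parity must change: odd → even — ✓.
ΔS = 0: S: 1/2 → 1/2 — ✓.
ΔL = 0, ±1 (not L=0↔0): L: 0 → 1, ΔL = +1 — ✓.
ΔJ = 0, ±1 (not J=0↔0): J: 1/2 → 1/2, ΔJ = +0 — ✓.
All four E1 rules are satisfied.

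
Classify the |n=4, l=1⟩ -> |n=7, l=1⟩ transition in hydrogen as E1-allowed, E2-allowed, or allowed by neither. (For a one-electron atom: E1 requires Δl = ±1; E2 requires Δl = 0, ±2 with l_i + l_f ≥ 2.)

E2

Δl = 1 − 1 = +0; l_i + l_f = 2.
E1 (Δl = ±1): not satisfied.
E2 (Δl = 0,±2, l_i+l_f ≥ 2): satisfied.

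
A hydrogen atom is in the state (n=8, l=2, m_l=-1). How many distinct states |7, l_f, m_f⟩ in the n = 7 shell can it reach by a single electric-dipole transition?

5

E1 requires Δl = ±1, so l_f ∈ {1, 3}; with 0 ≤ l_f ≤ n_f−1 = 6, the allowed l_f values are {1, 3}.
For l_f = 1: m_f ∈ {m_i−1, m_i, m_i+1} ∩ [−1, 1] = {-1, 0} → 2 states.
For l_f = 3: m_f ∈ {m_i−1, m_i, m_i+1} ∩ [−3, 3] = {-2, -1, 0} → 3 states.
Total: 5.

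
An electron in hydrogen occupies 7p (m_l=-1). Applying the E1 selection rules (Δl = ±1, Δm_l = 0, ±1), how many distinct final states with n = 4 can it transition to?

E1 requires Δl = ±1, so l_f ∈ {0, 2}; with 0 ≤ l_f ≤ n_f−1 = 3, the allowed l_f values are {0, 2}.
For l_f = 0: m_f ∈ {m_i−1, m_i, m_i+1} ∩ [−0, 0] = {0} → 1 state.
For l_f = 2: m_f ∈ {m_i−1, m_i, m_i+1} ∩ [−2, 2] = {-2, -1, 0} → 3 states.
Total: 4.

4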